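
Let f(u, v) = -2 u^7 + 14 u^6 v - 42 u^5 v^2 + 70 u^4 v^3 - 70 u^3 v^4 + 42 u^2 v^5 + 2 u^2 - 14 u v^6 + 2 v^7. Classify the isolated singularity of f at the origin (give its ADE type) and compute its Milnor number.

Type A6, Milnor number mu = 6.

The Hessian of f at 0 has rank 1. Corank 1: A-series; mu = 6 gives A_6.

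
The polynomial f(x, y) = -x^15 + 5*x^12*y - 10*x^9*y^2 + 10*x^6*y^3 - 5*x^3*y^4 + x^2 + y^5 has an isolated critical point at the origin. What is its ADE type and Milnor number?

The Hessian of f at 0 has rank 1. Corank 1: A-series; mu = 4 gives A_4.

Type A_{4}, Milnor number mu = 4.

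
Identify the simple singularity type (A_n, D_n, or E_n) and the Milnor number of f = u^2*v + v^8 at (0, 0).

Type D_9, Milnor number mu = 9.

The Hessian of f at 0 has rank 0. Corank 2; j^3 = u^2*v has shape L^2 M (L != M), so D-series; mu = 9 gives D_9.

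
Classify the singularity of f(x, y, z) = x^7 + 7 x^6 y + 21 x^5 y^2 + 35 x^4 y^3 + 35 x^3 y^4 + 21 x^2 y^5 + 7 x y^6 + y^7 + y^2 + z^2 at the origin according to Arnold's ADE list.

A6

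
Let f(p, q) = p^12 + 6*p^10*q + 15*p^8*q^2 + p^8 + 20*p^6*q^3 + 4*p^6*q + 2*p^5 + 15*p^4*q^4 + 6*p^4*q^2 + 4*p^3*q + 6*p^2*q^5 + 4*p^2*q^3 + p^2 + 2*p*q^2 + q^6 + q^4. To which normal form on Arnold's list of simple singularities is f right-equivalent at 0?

A_5

The Hessian of f at 0 is [[2, 0], [0, 0]] with rank 1, so corank 1. A Groebner basis of the Jacobian ideal J(f) in C{p,q} is {p^3, p^2*q, p + q^2}; counting standard monomials gives mu = 5. Corank 1: A-series; mu = 5 gives A_5.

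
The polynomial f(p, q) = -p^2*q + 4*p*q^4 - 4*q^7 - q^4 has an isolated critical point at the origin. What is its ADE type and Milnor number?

Type D_{5}, Milnor number mu = 5.

The Hessian of f at 0 has rank 0. Corank 2; j^3 = -p^2*q has shape L^2 M (L != M), so D-series; mu = 5 gives D_5.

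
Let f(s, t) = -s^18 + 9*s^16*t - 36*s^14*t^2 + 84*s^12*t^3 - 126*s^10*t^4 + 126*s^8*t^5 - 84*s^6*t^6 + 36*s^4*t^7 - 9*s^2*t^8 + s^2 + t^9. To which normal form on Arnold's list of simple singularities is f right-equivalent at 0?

A8

The Hessian of f at 0 has rank 1. Corank 1: A-series; mu = 8 gives A_8.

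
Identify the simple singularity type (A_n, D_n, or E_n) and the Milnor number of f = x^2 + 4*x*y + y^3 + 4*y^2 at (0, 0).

The Hessian of f at 0 has rank 1. Corank 1: A-series; mu = 2 gives A_2.

Type A_{2}, Milnor number mu = 2.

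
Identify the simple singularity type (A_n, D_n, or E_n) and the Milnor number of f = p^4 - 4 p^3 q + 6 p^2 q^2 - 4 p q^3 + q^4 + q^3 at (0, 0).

Type E6, Milnor number mu = 6.

The Hessian of f at 0 is [[0, 0], [0, 0]] with rank 0, so corank 2. A Groebner basis of the Jacobian ideal J(f) in C{p,q} is {p^3 - 3*p^2*q, q^2}; counting standard monomials gives mu = 6. Corank 2; j^3 = q^3 is a perfect cube, so E-series; the 4-jet and mu = 6 give E_6.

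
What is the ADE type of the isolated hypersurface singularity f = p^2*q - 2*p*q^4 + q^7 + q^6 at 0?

D7

The Hessian of f at 0 is [[0, 0], [0, 0]] with rank 0, so corank 2. A Groebner basis of the Jacobian ideal J(f) in C{p,q} is {-p*q + q^4, p^3, p^2*q, p^2/6 + p*q^2}; counting standard monomials gives mu = 7. Corank 2; j^3 = p^2*q has shape L^2 M (L != M), so D-series; mu = 7 gives D_7.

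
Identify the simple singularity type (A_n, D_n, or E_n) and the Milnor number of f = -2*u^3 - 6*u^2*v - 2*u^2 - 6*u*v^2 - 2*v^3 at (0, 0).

Type A_2, Milnor number mu = 2.

The Hessian of f at 0 has rank 1. Corank 1: A-series; mu = 2 gives A_2.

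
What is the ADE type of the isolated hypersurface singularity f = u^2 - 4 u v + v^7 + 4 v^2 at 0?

A6

The Hessian of f at 0 is [[2, -4], [-4, 8]] with rank 1, so corank 1. A Groebner basis of the Jacobian ideal J(f) in C{u,v} is {v^6, u - 2*v}; counting standard monomials gives mu = 6. Corank 1: A-series; mu = 6 gives A_6.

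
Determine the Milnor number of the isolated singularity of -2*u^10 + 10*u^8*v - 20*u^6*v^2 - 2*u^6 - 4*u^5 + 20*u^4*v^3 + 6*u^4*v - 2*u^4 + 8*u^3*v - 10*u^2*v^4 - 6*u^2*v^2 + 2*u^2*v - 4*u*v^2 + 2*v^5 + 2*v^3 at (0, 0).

6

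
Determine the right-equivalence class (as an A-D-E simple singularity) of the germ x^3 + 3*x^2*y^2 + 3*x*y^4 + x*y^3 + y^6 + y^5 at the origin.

The Hessian of f at 0 is [[0, 0], [0, 0]] with rank 0, so corank 2. A Groebner basis of the Jacobian ideal J(f) in C{x,y} is {-x^2 + y^4 - y^3/3, x^3, x^2*y + x^2/3 + y^3/9, x^2 + x*y^2 + y^3/3}; counting standard monomials gives mu = 7. Corank 2; j^3 = x^3 is a perfect cube, so E-series; the 4-jet and mu = 7 give E_7.

E_{7}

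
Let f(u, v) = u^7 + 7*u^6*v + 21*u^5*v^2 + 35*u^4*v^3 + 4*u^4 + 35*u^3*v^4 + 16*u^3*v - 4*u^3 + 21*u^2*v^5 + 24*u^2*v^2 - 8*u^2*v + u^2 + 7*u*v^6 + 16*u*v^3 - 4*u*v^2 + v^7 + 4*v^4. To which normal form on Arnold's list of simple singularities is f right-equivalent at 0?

A_{6}

The Hessian of f at 0 is [[2, 0], [0, 0]] with rank 1, so corank 1. A Groebner basis of the Jacobian ideal J(f) in C{u,v} is {-7*u*v/6 + 5*u/24 + v^4 + 2*v^3/3 - 5*v^2/12, u*v^2 - 2*u*v/3 + u/12 + 2*v^3/3 - v^2/6, u^2 + 2*u*v - u/2 + v^2}; counting standard monomials gives mu = 6. Corank 1: A-series; mu = 6 gives A_6.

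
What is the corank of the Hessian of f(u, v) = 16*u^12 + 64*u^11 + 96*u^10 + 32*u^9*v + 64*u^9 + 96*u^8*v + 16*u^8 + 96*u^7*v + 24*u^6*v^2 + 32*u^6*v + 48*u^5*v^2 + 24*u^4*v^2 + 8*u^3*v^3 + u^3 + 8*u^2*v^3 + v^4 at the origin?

Hessian at 0 has rank 0.

2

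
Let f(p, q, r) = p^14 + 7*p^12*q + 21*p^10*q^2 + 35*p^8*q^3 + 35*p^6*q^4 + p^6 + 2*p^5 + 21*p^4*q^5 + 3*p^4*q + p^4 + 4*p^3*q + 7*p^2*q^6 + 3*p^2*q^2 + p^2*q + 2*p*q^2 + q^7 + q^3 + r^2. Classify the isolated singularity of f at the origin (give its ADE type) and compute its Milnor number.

The Hessian of f at 0 has rank 1. Corank 2; j^3 = q*(p + q)^2 has shape L^2 M (L != M), so D-series; mu = 8 gives D_8.

Type D8, Milnor number mu = 8.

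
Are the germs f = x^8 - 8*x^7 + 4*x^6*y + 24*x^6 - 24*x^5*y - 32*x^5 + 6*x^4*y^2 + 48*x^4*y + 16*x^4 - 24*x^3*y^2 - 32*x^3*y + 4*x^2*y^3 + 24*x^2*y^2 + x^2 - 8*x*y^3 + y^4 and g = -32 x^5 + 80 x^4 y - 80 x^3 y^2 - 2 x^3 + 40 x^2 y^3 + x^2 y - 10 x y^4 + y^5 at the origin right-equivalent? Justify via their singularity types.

No.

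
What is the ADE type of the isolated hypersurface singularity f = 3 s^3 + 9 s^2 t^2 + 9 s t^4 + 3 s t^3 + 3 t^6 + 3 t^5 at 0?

The Hessian of f at 0 has rank 0. Corank 2; j^3 = 3*s^3 is a perfect cube, so E-series; the 4-jet and mu = 7 give E_7.

E7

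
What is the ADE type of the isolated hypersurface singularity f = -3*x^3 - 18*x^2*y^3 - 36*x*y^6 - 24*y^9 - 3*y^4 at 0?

E6

The Hessian of f at 0 has rank 0. Corank 2; j^3 = -3*x^3 is a perfect cube, so E-series; the 4-jet and mu = 6 give E_6.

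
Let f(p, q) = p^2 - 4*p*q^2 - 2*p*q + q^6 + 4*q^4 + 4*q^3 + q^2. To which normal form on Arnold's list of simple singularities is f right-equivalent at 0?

A_{5}

The Hessian of f at 0 has rank 1. Corank 1: A-series; mu = 5 gives A_5.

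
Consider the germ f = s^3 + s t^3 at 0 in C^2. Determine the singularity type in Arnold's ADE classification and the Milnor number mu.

Type E7, Milnor number mu = 7.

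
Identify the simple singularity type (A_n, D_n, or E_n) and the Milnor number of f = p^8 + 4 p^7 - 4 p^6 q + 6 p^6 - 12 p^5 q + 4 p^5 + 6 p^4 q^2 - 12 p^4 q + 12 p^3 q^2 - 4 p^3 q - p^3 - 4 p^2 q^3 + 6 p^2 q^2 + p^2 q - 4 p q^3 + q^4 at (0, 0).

Type D_5, Milnor number mu = 5.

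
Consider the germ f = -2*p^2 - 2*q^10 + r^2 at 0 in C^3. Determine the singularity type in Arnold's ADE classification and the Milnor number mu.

The Hessian of f at 0 has rank 2. Corank 1: A-series; mu = 9 gives A_9.

Type A9, Milnor number mu = 9.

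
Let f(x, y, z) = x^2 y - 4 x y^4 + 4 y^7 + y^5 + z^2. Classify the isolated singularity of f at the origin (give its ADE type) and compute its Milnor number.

Type D_{6}, Milnor number mu = 6.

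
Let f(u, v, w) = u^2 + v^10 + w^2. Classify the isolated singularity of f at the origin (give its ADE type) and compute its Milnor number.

Type A_9, Milnor number mu = 9.

The Hessian of f at 0 has rank 2. Corank 1: A-series; mu = 9 gives A_9.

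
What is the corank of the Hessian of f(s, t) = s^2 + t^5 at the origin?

Hessian at 0 has rank 1.

1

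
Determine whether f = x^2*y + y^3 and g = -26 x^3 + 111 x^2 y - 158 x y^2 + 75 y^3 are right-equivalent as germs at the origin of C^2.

Yes.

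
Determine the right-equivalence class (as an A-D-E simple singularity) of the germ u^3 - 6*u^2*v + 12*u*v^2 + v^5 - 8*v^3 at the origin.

E8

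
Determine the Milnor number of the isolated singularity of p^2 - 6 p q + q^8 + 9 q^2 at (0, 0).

7

The Hessian of f at 0 is [[2, -6], [-6, 18]] with rank 1, so corank 1. A Groebner basis of the Jacobian ideal J(f) in C{p,q} is {q^7, p - 3*q}; counting standard monomials gives mu = 7. Corank 1: A-series; mu = 7 gives A_7.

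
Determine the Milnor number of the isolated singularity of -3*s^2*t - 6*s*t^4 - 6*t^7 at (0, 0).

8

The Hessian of f at 0 is [[0, 0], [0, 0]] with rank 0, so corank 2. A Groebner basis of the Jacobian ideal J(f) in C{s,t} is {-s^2/6 + s*t^3, s*t + t^4, s^3, s^2*t}; counting standard monomials gives mu = 8. Corank 2; j^3 = -3*s^2*t has shape L^2 M (L != M), so D-series; mu = 8 gives D_8.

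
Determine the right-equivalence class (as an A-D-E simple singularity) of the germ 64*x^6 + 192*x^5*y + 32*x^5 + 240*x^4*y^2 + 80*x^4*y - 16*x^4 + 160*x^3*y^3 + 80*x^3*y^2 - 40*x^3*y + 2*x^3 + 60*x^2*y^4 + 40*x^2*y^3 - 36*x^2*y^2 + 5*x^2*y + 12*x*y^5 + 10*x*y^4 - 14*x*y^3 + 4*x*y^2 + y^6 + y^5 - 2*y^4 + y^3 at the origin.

The Hessian of f at 0 has rank 0. Corank 2; j^3 = (x + y)^2*(2*x + y) has shape L^2 M (L != M), so D-series; mu = 7 gives D_7.

D_{7}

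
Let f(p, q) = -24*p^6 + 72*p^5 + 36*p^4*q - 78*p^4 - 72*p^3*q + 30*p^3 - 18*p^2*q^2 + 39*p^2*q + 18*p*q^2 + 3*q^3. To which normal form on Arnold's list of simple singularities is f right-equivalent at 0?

The Hessian of f at 0 has rank 0. Corank 2; j^3 = 3*(2*p + q)*(5*p^2 + 4*p*q + q^2) splits into three distinct lines over C (the quadratic factor has nonzero discriminant), so D_4.

D_4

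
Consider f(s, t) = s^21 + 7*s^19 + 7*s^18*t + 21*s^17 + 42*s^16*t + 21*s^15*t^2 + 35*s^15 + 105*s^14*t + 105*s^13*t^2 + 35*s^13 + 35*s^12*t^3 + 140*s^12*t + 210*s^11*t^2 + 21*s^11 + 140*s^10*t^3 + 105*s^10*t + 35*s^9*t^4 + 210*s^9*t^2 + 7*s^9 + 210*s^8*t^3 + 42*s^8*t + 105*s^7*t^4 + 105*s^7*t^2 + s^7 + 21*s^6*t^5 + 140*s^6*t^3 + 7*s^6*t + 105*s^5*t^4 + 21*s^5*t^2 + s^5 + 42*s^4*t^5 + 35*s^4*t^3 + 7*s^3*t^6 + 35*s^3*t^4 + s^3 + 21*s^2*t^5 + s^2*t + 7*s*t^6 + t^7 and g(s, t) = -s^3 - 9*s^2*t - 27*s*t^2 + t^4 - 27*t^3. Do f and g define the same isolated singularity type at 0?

The Hessian of f at 0 is [[0, 0], [0, 0]] with rank 0, so corank 2. A Groebner basis of the Jacobian ideal J(f) in C{s,t} is {-s*t/7 + t^6, s*t^2, s^2 + s*t}; counting standard monomials gives mu = 8. Corank 2; j^3 = s^2*(s + t) has shape L^2 M (L != M), so D-series; mu = 8 gives D_8. The Hessian of g at 0 is [[0, 0], [0, 0]] with rank 0, so corank 2. A Groebner basis of the Jacobian ideal J(g) in C{s,t} is {t^3, s^2 + 6*s*t + 9*t^2}; counting standard monomials gives mu = 6. Corank 2; j^3 = -(s + 3*t)^3 is a perfect cube, so E-series; the 4-jet and mu = 6 give E_6. f is D_8 but g is E_6, hence not right-equivalent.

No.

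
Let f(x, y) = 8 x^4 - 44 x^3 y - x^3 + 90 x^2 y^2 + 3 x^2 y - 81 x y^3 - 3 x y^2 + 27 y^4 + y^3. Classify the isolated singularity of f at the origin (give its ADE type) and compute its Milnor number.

Type E7, Milnor number mu = 7.

The Hessian of f at 0 is [[0, 0], [0, 0]] with rank 0, so corank 2. A Groebner basis of the Jacobian ideal J(f) in C{x,y} is {3*x^2/4 - 3*x*y/2 + y^4 + y^3/4 + 3*y^2/4, x^3 - 15*x^2/4 + 15*x*y/2 - 9*y^3/4 - 15*y^2/4, x^2*y - 9*x^2/4 + 9*x*y/2 - 7*y^3/4 - 9*y^2/4, -x^2 + x*y^2 + 2*x*y - 4*y^3/3 - y^2}; counting standard monomials gives mu = 7. Corank 2; j^3 = -(x - y)^3 is a perfect cube, so E-series; the 4-jet and mu = 7 give E_7.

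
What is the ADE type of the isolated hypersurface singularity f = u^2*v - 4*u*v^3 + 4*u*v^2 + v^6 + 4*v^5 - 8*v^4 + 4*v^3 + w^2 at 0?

D_7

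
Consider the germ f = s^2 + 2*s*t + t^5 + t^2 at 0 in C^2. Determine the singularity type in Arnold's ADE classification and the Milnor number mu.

Type A_4, Milnor number mu = 4.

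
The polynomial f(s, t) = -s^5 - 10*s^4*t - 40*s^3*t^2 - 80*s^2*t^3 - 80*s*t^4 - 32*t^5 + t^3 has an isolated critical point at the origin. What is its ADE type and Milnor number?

Type E8, Milnor number mu = 8.

The Hessian of f at 0 has rank 0. Corank 2; j^3 = t^3 is a perfect cube, so E-series; the 5-jet and mu = 8 give E_8.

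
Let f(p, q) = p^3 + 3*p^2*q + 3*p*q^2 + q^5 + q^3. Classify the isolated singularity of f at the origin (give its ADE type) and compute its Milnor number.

Type E8, Milnor number mu = 8.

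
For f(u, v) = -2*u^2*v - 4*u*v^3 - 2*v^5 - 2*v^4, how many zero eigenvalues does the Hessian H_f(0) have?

2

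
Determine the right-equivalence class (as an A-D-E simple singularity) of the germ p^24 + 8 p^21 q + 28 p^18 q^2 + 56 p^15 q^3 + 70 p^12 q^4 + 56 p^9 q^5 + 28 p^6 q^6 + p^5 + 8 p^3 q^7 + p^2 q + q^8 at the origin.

The Hessian of f at 0 has rank 0. Corank 2; j^3 = p^2*q has shape L^2 M (L != M), so D-series; mu = 9 gives D_9.

D_{9}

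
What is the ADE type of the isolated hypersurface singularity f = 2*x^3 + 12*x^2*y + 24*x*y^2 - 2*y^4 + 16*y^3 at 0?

E6

The Hessian of f at 0 has rank 0. Corank 2; j^3 = 2*(x + 2*y)^3 is a perfect cube, so E-series; the 4-jet and mu = 6 give E_6.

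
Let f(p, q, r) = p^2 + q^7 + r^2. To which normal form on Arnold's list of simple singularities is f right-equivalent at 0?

The Hessian of f at 0 has rank 2. Corank 1: A-series; mu = 6 gives A_6.

A_6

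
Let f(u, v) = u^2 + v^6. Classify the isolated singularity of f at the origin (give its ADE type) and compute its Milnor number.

Type A_{5}, Milnor number mu = 5.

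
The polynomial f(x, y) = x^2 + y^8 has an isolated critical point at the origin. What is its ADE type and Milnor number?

Type A_7, Milnor number mu = 7.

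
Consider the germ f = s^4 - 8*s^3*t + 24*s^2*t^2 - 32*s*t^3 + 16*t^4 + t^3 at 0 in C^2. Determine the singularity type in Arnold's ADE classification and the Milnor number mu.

Type E_6, Milnor number mu = 6.

The Hessian of f at 0 has rank 0. Corank 2; j^3 = t^3 is a perfect cube, so E-series; the 4-jet and mu = 6 give E_6.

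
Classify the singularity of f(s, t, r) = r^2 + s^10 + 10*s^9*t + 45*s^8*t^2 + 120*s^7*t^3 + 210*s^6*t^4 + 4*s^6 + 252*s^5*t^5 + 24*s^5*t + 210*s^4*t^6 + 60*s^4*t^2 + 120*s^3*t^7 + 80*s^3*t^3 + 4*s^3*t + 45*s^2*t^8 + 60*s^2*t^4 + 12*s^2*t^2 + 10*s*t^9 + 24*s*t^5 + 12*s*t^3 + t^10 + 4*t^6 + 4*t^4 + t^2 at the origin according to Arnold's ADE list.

The Hessian of f at 0 is [[0, 0, 0], [0, 2, 0], [0, 0, 2]] with rank 2, so corank 1. A Groebner basis of the Jacobian ideal J(f) in C{s,t,r} is {s^3 + 3*s^2*t + 3*s*t^2 + t/2, t^3, r}; counting standard monomials gives mu = 9. Corank 1: A-series; mu = 9 gives A_9.

A_{9}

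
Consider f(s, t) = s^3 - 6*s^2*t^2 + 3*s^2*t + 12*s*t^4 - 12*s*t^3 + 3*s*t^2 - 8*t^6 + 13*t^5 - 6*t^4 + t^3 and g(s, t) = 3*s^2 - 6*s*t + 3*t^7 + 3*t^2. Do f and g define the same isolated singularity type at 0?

No.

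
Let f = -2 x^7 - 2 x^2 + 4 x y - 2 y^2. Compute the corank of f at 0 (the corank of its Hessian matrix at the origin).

Hessian at 0 has rank 1.

1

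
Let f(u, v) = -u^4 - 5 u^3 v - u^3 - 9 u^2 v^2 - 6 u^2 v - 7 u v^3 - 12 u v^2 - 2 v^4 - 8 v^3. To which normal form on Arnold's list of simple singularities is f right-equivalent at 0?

E_7

The Hessian of f at 0 has rank 0. Corank 2; j^3 = -(u + 2*v)^3 is a perfect cube, so E-series; the 4-jet and mu = 7 give E_7.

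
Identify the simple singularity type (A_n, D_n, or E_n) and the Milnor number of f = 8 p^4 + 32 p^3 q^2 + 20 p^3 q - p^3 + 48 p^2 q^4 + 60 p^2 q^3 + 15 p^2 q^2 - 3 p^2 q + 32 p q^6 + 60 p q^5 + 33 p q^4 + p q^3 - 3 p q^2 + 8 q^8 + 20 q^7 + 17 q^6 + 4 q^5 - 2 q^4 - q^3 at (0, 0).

The Hessian of f at 0 has rank 0. Corank 2; j^3 = -(p + q)^3 is a perfect cube, so E-series; the 4-jet and mu = 7 give E_7.

Type E7, Milnor number mu = 7.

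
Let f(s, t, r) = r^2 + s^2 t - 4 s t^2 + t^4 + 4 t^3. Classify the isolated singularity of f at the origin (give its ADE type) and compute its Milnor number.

Type D_{5}, Milnor number mu = 5.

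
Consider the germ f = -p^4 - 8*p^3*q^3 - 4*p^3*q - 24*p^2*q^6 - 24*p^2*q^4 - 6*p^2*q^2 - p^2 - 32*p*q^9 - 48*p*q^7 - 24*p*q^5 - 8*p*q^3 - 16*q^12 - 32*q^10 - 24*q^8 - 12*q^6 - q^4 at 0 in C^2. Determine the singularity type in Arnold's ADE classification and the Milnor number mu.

Type A3, Milnor number mu = 3.

The Hessian of f at 0 is [[-2, 0], [0, 0]] with rank 1, so corank 1. A Groebner basis of the Jacobian ideal J(f) in C{p,q} is {q^3, p}; counting standard monomials gives mu = 3. Corank 1: A-series; mu = 3 gives A_3.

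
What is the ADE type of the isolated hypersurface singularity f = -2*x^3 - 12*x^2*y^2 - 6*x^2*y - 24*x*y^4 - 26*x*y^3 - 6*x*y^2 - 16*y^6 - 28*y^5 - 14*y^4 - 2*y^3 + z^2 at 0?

E7

The Hessian of f at 0 has rank 1. Corank 2; j^3 = -2*(x + y)^3 is a perfect cube, so E-series; the 4-jet and mu = 7 give E_7.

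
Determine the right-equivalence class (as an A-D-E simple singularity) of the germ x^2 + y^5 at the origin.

The Hessian of f at 0 has rank 1. Corank 1: A-series; mu = 4 gives A_4.

A_{4}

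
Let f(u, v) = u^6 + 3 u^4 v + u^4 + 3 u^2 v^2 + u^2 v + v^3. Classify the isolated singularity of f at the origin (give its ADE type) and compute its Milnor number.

Type D_{4}, Milnor number mu = 4.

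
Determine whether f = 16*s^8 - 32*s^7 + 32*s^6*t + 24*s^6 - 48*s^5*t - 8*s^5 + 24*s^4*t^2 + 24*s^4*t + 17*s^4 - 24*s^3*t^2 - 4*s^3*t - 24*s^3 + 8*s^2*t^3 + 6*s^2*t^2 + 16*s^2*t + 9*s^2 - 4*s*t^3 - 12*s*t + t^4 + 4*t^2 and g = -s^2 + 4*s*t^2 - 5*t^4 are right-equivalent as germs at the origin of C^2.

Yes.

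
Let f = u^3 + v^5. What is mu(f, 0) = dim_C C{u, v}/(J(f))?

The Hessian of f at 0 is [[0, 0], [0, 0]] with rank 0, so corank 2. A Groebner basis of the Jacobian ideal J(f) in C{u,v} is {v^4, u^2}; counting standard monomials gives mu = 8. Corank 2; j^3 = u^3 is a perfect cube, so E-series; the 5-jet and mu = 8 give E_8.

8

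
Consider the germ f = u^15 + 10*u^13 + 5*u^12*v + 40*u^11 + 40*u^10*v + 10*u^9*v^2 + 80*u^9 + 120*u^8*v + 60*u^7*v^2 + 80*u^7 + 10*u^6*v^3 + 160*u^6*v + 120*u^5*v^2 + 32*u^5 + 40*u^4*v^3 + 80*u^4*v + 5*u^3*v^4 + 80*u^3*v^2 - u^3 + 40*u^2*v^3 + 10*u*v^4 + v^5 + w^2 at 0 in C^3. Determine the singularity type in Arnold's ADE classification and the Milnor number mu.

The Hessian of f at 0 is [[0, 0, 0], [0, 0, 0], [0, 0, 2]] with rank 1, so corank 2. A Groebner basis of the Jacobian ideal J(f) in C{u,v,w} is {v^5, u*v^3 + v^4/8, u^2, w}; counting standard monomials gives mu = 8. Corank 2; j^3 = -u^3 is a perfect cube, so E-series; the 5-jet and mu = 8 give E_8.

Type E_8, Milnor number mu = 8.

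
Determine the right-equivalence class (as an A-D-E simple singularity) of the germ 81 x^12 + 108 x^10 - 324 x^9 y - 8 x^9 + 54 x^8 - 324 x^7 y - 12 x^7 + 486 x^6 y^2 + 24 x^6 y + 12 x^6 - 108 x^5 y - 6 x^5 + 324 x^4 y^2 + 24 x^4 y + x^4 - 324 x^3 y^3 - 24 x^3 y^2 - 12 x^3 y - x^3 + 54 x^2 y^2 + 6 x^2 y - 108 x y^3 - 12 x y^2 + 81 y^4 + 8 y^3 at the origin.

E6

The Hessian of f at 0 is [[0, 0], [0, 0]] with rank 0, so corank 2. A Groebner basis of the Jacobian ideal J(f) in C{x,y} is {y^4, x*y^2 - 7*y^3/3, x^2 - 4*x*y + 4*y^2}; counting standard monomials gives mu = 6. Corank 2; j^3 = -(x - 2*y)^3 is a perfect cube, so E-series; the 4-jet and mu = 6 give E_6.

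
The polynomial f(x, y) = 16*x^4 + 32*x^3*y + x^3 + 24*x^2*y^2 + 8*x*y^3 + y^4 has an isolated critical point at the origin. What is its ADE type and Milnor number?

Type E_6, Milnor number mu = 6.

The Hessian of f at 0 has rank 0. Corank 2; j^3 = x^3 is a perfect cube, so E-series; the 4-jet and mu = 6 give E_6.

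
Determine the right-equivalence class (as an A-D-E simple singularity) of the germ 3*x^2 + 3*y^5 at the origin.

A_4

The Hessian of f at 0 is [[6, 0], [0, 0]] with rank 1, so corank 1. A Groebner basis of the Jacobian ideal J(f) in C{x,y} is {y^4, x}; counting standard monomials gives mu = 4. Corank 1: A-series; mu = 4 gives A_4.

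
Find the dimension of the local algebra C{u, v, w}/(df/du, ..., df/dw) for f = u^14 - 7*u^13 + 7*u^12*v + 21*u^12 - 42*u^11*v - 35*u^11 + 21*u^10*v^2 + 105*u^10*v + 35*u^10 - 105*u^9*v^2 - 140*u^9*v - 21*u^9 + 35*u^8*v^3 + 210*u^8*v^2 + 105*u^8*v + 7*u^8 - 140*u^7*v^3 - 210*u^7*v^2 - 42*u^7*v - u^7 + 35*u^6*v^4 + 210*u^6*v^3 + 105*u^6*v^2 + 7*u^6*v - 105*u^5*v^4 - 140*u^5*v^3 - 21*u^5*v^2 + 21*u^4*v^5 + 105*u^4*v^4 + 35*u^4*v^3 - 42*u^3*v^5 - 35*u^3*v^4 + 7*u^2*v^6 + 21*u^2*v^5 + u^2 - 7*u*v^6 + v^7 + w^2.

The Hessian of f at 0 has rank 2. Corank 1: A-series; mu = 6 gives A_6.

6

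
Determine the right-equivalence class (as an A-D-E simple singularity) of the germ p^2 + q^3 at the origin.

A_{2}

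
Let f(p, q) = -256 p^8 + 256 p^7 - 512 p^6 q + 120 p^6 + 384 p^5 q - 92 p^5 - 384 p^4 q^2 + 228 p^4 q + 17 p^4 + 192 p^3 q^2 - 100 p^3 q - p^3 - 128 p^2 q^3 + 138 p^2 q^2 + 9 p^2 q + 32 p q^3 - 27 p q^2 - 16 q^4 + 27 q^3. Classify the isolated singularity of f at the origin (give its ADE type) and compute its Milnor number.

Type E_{6}, Milnor number mu = 6.

The Hessian of f at 0 is [[0, 0], [0, 0]] with rank 0, so corank 2. A Groebner basis of the Jacobian ideal J(f) in C{p,q} is {p^3 + p^2/2 - 3*p*q + 9*q^2/2, p^2*q + 7*p^2/36 - 7*p*q/6 + 7*q^2/4, 2*p^2/27 + p*q^2 - 4*p*q/9 + 2*q^2/3, p^2/36 - p*q/6 + q^3 + q^2/4}; counting standard monomials gives mu = 6. Corank 2; j^3 = -(p - 3*q)^3 is a perfect cube, so E-series; the 4-jet and mu = 6 give E_6.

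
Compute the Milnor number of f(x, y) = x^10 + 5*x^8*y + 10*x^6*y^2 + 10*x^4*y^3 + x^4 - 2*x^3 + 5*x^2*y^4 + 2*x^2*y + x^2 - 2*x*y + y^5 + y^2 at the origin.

The Hessian of f at 0 has rank 1. Corank 1: A-series; mu = 4 gives A_4.

4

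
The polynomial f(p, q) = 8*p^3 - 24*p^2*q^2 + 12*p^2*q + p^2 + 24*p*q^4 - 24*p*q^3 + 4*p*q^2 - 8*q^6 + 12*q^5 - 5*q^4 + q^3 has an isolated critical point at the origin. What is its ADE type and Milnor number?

Type A_2, Milnor number mu = 2.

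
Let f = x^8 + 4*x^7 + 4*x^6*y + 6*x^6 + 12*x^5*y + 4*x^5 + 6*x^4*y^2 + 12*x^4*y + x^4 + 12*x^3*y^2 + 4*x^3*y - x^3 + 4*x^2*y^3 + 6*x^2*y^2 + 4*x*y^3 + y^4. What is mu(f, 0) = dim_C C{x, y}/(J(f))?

The Hessian of f at 0 is [[0, 0], [0, 0]] with rank 0, so corank 2. A Groebner basis of the Jacobian ideal J(f) in C{x,y} is {y^4, x*y^2 + y^3/3, x^2}; counting standard monomials gives mu = 6. Corank 2; j^3 = -x^3 is a perfect cube, so E-series; the 4-jet and mu = 6 give E_6.

6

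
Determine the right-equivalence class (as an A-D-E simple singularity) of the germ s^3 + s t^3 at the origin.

The Hessian of f at 0 is [[0, 0], [0, 0]] with rank 0, so corank 2. A Groebner basis of the Jacobian ideal J(f) in C{s,t} is {s^3, s*t^2, 3*s^2 + t^3}; counting standard monomials gives mu = 7. Corank 2; j^3 = s^3 is a perfect cube, so E-series; the 4-jet and mu = 7 give E_7.

E7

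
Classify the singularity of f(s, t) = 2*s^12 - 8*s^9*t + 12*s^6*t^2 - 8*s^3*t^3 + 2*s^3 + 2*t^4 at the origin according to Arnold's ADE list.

E6

The Hessian of f at 0 has rank 0. Corank 2; j^3 = 2*s^3 is a perfect cube, so E-series; the 4-jet and mu = 6 give E_6.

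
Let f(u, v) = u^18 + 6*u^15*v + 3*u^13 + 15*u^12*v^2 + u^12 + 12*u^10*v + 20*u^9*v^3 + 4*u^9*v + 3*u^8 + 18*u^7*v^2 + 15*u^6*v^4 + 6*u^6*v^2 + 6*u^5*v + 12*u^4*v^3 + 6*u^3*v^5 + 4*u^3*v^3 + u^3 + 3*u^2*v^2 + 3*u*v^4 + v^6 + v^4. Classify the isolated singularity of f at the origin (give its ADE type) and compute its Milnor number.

Type E_6, Milnor number mu = 6.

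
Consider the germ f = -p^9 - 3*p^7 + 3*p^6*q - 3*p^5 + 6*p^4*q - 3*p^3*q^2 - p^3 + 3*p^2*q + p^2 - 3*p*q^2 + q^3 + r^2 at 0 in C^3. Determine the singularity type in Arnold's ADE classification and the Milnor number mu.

Type A_2, Milnor number mu = 2.

The Hessian of f at 0 has rank 2. Corank 1: A-series; mu = 2 gives A_2.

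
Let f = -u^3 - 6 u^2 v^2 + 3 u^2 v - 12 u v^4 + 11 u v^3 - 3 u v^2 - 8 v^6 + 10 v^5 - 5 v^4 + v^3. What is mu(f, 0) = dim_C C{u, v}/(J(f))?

7

The Hessian of f at 0 is [[0, 0], [0, 0]] with rank 0, so corank 2. A Groebner basis of the Jacobian ideal J(f) in C{u,v} is {-u^2/4 + u*v/2 + v^4 - v^3/12 - v^2/4, u^3 + 7*u^2/4 - 7*u*v/2 - 5*v^3/12 + 7*v^2/4, u^2*v + 13*u^2/12 - 13*u*v/6 - 23*v^3/36 + 13*v^2/12, u^2/2 + u*v^2 - u*v - 5*v^3/6 + v^2/2}; counting standard monomials gives mu = 7. Corank 2; j^3 = -(u - v)^3 is a perfect cube, so E-series; the 4-jet and mu = 7 give E_7.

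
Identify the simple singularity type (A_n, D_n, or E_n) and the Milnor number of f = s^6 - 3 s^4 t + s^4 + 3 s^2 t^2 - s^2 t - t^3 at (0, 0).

The Hessian of f at 0 is [[0, 0], [0, 0]] with rank 0, so corank 2. A Groebner basis of the Jacobian ideal J(f) in C{s,t} is {t^3, s^2 + 3*t^2, s*t}; counting standard monomials gives mu = 4. Corank 2; j^3 = -t*(s^2 + t^2) splits into three distinct lines over C (the quadratic factor has nonzero discriminant), so D_4.

Type D_{4}, Milnor number mu = 4.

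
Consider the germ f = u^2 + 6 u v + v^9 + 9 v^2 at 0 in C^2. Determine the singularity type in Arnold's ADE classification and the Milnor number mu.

Type A8, Milnor number mu = 8.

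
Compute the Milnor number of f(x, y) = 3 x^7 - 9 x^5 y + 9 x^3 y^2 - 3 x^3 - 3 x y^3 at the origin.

7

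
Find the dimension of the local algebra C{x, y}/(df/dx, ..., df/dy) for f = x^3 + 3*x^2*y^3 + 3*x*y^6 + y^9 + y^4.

6

The Hessian of f at 0 has rank 0. Corank 2; j^3 = x^3 is a perfect cube, so E-series; the 4-jet and mu = 6 give E_6.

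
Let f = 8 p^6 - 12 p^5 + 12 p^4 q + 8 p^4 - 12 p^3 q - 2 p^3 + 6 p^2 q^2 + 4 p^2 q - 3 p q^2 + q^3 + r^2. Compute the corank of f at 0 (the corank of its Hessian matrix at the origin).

2

Hessian at 0 has rank 1.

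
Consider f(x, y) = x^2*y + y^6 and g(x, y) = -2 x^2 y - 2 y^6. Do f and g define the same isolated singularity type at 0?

Yes.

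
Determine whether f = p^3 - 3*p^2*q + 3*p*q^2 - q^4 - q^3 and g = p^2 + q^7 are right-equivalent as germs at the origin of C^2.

The Hessian of f at 0 has rank 0. Corank 2; j^3 = (p - q)^3 is a perfect cube, so E-series; the 4-jet and mu = 6 give E_6. The Hessian of g at 0 has rank 1. Corank 1: A-series; mu = 6 gives A_6. f is E_6 but g is A_6, hence not right-equivalent.

No.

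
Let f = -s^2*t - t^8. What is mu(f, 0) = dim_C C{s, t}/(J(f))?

9

The Hessian of f at 0 is [[0, 0], [0, 0]] with rank 0, so corank 2. A Groebner basis of the Jacobian ideal J(f) in C{s,t} is {s^2/8 + t^7, s^3, s*t}; counting standard monomials gives mu = 9. Corank 2; j^3 = -s^2*t has shape L^2 M (L != M), so D-series; mu = 9 gives D_9.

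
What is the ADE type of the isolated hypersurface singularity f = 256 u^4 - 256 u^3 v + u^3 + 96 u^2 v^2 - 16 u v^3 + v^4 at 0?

E_{6}

The Hessian of f at 0 is [[0, 0], [0, 0]] with rank 0, so corank 2. A Groebner basis of the Jacobian ideal J(f) in C{u,v} is {v^4, u*v^2 - v^3/12, u^2}; counting standard monomials gives mu = 6. Corank 2; j^3 = u^3 is a perfect cube, so E-series; the 4-jet and mu = 6 give E_6.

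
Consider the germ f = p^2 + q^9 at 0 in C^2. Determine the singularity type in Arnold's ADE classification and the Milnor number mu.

The Hessian of f at 0 is [[2, 0], [0, 0]] with rank 1, so corank 1. A Groebner basis of the Jacobian ideal J(f) in C{p,q} is {q^8, p}; counting standard monomials gives mu = 8. Corank 1: A-series; mu = 8 gives A_8.

Type A8, Milnor number mu = 8.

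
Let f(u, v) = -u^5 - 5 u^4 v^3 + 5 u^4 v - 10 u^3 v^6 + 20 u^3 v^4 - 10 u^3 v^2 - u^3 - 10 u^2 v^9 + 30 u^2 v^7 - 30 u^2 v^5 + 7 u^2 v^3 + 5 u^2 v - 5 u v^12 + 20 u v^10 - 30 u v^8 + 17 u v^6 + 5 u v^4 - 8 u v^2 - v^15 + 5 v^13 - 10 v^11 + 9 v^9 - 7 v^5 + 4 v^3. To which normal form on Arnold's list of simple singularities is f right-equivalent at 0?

The Hessian of f at 0 is [[0, 0], [0, 0]] with rank 0, so corank 2. A Groebner basis of the Jacobian ideal J(f) in C{u,v} is {-u*v/4 + v^4 + v^2/2, u*v^2 - 2*v^3, u^2 - 11*u*v/4 + 3*v^2/2}; counting standard monomials gives mu = 6. Corank 2; j^3 = -(u - 2*v)^2*(u - v) has shape L^2 M (L != M), so D-series; mu = 6 gives D_6.

D_{6}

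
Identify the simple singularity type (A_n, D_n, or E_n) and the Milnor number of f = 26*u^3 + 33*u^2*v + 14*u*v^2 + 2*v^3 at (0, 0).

Type D_{4}, Milnor number mu = 4.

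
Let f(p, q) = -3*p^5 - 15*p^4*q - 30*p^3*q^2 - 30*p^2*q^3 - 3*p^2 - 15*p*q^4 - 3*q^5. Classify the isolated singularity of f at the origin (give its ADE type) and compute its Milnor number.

The Hessian of f at 0 has rank 1. Corank 1: A-series; mu = 4 gives A_4.

Type A4, Milnor number mu = 4.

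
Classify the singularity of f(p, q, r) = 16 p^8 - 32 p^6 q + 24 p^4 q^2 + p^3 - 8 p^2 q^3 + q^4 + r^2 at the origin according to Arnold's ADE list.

E_{6}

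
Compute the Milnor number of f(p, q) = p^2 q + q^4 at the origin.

5

The Hessian of f at 0 has rank 0. Corank 2; j^3 = p^2*q has shape L^2 M (L != M), so D-series; mu = 5 gives D_5.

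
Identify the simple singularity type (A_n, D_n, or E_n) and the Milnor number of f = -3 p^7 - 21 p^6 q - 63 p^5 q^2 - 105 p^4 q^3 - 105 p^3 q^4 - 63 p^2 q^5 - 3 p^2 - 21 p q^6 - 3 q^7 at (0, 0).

Type A_6, Milnor number mu = 6.

The Hessian of f at 0 has rank 1. Corank 1: A-series; mu = 6 gives A_6.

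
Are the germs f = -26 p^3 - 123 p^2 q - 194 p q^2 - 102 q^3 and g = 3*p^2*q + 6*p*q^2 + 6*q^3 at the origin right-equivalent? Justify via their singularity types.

Yes.

The Hessian of f at 0 has rank 0. Corank 2; j^3 = -(2*p + 3*q)*(13*p^2 + 42*p*q + 34*q^2) splits into three distinct lines over C (the quadratic factor has nonzero discriminant), so D_4. The Hessian of g at 0 has rank 0. Corank 2; j^3 = 3*q*(p^2 + 2*p*q + 2*q^2) splits into three distinct lines over C (the quadratic factor has nonzero discriminant), so D_4. Both have type D_4, hence right-equivalent.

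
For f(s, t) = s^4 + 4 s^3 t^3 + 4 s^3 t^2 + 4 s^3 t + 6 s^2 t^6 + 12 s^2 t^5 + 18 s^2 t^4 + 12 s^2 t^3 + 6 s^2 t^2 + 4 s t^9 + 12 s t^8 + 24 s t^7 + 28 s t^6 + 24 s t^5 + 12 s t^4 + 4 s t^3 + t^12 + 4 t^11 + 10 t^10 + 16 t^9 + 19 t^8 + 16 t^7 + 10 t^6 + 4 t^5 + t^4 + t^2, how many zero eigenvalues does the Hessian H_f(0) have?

Hessian at 0 has rank 1.

1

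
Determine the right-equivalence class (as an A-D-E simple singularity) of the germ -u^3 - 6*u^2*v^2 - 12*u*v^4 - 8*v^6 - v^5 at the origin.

E_8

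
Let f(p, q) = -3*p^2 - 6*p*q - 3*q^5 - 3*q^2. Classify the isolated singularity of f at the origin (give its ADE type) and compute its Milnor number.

The Hessian of f at 0 has rank 1. Corank 1: A-series; mu = 4 gives A_4.

Type A4, Milnor number mu = 4.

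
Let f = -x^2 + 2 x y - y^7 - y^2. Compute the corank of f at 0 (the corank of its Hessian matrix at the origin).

Hessian at 0 has rank 1.

1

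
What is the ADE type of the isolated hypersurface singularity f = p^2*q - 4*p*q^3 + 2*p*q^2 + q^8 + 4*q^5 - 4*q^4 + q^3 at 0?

D9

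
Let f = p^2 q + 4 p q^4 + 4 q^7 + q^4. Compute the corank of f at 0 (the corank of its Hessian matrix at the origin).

2

The Hessian at 0 is [[0, 0], [0, 0]] of rank 0; hence corank 2.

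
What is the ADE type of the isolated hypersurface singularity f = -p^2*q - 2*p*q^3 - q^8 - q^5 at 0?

D_9

The Hessian of f at 0 is [[0, 0], [0, 0]] with rank 0, so corank 2. A Groebner basis of the Jacobian ideal J(f) in C{p,q} is {p^4, p^3*q - p^2/8 - p*q^2/8, p^3 + p^2*q^2, p*q + q^3}; counting standard monomials gives mu = 9. Corank 2; j^3 = -p^2*q has shape L^2 M (L != M), so D-series; mu = 9 gives D_9.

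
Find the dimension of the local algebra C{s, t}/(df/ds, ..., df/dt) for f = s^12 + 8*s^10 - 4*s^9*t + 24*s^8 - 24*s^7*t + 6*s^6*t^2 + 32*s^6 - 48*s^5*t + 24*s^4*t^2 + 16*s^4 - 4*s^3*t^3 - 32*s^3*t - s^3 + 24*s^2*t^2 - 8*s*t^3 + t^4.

6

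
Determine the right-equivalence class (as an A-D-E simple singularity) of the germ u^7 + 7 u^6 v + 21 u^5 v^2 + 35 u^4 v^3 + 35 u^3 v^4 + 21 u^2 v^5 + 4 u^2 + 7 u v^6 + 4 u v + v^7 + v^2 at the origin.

The Hessian of f at 0 is [[8, 4], [4, 2]] with rank 1, so corank 1. A Groebner basis of the Jacobian ideal J(f) in C{u,v} is {v^6, u + v/2}; counting standard monomials gives mu = 6. Corank 1: A-series; mu = 6 gives A_6.

A_6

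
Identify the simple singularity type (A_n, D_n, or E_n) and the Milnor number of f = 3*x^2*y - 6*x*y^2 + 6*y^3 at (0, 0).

The Hessian of f at 0 has rank 0. Corank 2; j^3 = 3*y*(x^2 - 2*x*y + 2*y^2) splits into three distinct lines over C (the quadratic factor has nonzero discriminant), so D_4.

Type D_{4}, Milnor number mu = 4.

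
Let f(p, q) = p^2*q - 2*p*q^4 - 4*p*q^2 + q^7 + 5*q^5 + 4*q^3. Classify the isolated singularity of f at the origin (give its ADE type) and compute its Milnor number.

Type D6, Milnor number mu = 6.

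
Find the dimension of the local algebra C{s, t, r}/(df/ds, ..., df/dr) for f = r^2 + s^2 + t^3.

2

The Hessian of f at 0 is [[2, 0, 0], [0, 0, 0], [0, 0, 2]] with rank 2, so corank 1. A Groebner basis of the Jacobian ideal J(f) in C{s,t,r} is {t^2, s, r}; counting standard monomials gives mu = 2. Corank 1: A-series; mu = 2 gives A_2.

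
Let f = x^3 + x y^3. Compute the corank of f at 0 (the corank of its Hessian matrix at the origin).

2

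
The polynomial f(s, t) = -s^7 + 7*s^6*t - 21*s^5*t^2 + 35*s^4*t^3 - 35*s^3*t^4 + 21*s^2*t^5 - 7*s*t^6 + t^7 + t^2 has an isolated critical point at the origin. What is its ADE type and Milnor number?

Type A6, Milnor number mu = 6.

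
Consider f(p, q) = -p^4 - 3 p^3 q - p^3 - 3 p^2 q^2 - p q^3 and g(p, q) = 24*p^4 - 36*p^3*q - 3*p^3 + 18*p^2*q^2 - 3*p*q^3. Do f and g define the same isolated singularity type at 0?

Yes.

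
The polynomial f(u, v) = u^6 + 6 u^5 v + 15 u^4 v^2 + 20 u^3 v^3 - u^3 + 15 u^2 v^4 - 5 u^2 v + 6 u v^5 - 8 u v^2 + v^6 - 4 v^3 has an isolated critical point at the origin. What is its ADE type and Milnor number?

The Hessian of f at 0 is [[0, 0], [0, 0]] with rank 0, so corank 2. A Groebner basis of the Jacobian ideal J(f) in C{u,v} is {u*v/6 + v^5 + v^2/3, u*v^2 + 2*v^3, u^2 + 3*u*v + 2*v^2}; counting standard monomials gives mu = 7. Corank 2; j^3 = -(u + v)*(u + 2*v)^2 has shape L^2 M (L != M), so D-series; mu = 7 gives D_7.

Type D_{7}, Milnor number mu = 7.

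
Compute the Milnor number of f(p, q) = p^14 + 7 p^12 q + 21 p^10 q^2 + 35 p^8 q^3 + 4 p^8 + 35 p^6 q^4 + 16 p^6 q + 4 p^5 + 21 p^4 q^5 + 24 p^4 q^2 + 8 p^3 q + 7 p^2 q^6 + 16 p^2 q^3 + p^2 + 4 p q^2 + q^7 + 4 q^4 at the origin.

The Hessian of f at 0 has rank 1. Corank 1: A-series; mu = 6 gives A_6.

6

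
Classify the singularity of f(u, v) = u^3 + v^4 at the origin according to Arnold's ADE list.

E_{6}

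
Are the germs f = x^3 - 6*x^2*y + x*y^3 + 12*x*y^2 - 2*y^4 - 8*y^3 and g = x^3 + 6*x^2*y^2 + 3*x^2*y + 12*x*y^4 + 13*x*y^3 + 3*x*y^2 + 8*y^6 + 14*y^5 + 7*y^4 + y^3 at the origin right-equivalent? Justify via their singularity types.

Yes.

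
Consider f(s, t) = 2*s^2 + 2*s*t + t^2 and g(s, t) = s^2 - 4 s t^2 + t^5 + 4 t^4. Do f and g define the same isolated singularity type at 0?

No.

The Hessian of f at 0 has rank 2. Corank 0: nondegenerate Morse point, so A_1. The Hessian of g at 0 has rank 1. Corank 1: A-series; mu = 4 gives A_4. f is A_1 but g is A_4, hence not right-equivalent.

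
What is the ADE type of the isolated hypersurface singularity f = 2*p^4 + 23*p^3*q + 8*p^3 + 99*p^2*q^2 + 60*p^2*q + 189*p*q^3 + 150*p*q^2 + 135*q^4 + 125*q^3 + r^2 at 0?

The Hessian of f at 0 has rank 1. Corank 2; j^3 = (2*p + 5*q)^3 is a perfect cube, so E-series; the 4-jet and mu = 7 give E_7.

E7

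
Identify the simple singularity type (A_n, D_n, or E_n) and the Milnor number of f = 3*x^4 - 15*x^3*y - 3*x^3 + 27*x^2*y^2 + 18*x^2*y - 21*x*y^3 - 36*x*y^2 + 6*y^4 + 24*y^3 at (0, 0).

Type E_{7}, Milnor number mu = 7.

The Hessian of f at 0 has rank 0. Corank 2; j^3 = -3*(x - 2*y)^3 is a perfect cube, so E-series; the 4-jet and mu = 7 give E_7.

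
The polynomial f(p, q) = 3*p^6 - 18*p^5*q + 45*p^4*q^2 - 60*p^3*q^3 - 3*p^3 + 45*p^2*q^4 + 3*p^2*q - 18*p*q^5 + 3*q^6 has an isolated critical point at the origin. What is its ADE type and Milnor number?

Type D7, Milnor number mu = 7.

The Hessian of f at 0 is [[0, 0], [0, 0]] with rank 0, so corank 2. A Groebner basis of the Jacobian ideal J(f) in C{p,q} is {p*q/6 + q^5, p*q^2, p^2 - p*q}; counting standard monomials gives mu = 7. Corank 2; j^3 = -3*p^2*(p - q) has shape L^2 M (L != M), so D-series; mu = 7 gives D_7.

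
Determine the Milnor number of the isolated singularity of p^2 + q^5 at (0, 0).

The Hessian of f at 0 is [[2, 0], [0, 0]] with rank 1, so corank 1. A Groebner basis of the Jacobian ideal J(f) in C{p,q} is {q^4, p}; counting standard monomials gives mu = 4. Corank 1: A-series; mu = 4 gives A_4.

4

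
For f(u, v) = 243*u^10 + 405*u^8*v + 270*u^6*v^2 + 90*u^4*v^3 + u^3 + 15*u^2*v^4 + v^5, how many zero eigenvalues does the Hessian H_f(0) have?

The Hessian at 0 is [[0, 0], [0, 0]] of rank 0; hence corank 2.

2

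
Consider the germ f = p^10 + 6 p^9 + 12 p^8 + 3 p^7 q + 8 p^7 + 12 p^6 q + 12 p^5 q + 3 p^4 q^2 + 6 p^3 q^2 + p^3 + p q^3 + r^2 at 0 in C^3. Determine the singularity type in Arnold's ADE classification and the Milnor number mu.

The Hessian of f at 0 is [[0, 0, 0], [0, 0, 0], [0, 0, 2]] with rank 1, so corank 2. A Groebner basis of the Jacobian ideal J(f) in C{p,q,r} is {p^3, p*q^2, 3*p^2 + q^3, r}; counting standard monomials gives mu = 7. Corank 2; j^3 = p^3 is a perfect cube, so E-series; the 4-jet and mu = 7 give E_7.

Type E_7, Milnor number mu = 7.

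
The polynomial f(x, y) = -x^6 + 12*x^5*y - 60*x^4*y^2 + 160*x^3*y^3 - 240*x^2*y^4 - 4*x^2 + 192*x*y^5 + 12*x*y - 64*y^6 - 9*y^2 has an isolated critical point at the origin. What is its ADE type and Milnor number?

The Hessian of f at 0 has rank 1. Corank 1: A-series; mu = 5 gives A_5.

Type A_5, Milnor number mu = 5.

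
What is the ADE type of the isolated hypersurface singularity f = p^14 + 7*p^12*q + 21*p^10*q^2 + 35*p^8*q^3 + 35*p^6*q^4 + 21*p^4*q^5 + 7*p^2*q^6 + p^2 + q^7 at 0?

A_6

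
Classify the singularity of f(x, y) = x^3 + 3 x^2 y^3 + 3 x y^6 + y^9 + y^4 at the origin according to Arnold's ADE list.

E_6

The Hessian of f at 0 has rank 0. Corank 2; j^3 = x^3 is a perfect cube, so E-series; the 4-jet and mu = 6 give E_6.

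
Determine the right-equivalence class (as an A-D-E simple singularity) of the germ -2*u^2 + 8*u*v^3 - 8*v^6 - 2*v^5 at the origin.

A_4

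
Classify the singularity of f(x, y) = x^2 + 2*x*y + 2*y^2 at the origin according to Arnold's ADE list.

A1

The Hessian of f at 0 has rank 2. Corank 0: nondegenerate Morse point, so A_1.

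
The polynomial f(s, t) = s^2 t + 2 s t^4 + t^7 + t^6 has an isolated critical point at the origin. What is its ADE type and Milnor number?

Type D7, Milnor number mu = 7.

The Hessian of f at 0 is [[0, 0], [0, 0]] with rank 0, so corank 2. A Groebner basis of the Jacobian ideal J(f) in C{s,t} is {s*t + t^4, s^3, s^2*t, -s^2/6 + s*t^2}; counting standard monomials gives mu = 7. Corank 2; j^3 = s^2*t has shape L^2 M (L != M), so D-series; mu = 7 gives D_7.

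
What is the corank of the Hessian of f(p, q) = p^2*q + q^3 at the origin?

Hessian at 0 has rank 0.

2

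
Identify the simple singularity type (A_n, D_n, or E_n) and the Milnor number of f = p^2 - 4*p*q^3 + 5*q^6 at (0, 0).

Type A5, Milnor number mu = 5.

The Hessian of f at 0 has rank 1. Corank 1: A-series; mu = 5 gives A_5.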